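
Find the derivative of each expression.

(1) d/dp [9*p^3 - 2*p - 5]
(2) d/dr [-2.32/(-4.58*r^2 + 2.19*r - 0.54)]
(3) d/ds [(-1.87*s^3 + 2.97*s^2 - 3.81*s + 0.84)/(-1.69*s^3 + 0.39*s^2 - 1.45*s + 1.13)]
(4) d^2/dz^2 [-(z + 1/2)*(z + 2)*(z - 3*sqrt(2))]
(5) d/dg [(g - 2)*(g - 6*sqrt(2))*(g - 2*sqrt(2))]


(1) = 27*p^2 - 2
(2) = (5.0808 - 21.2512*r)/(4.58*r^2 - 2.19*r + 0.54)^2
(3) = (4.29*s^4 - 7.4548*s^3 - 4.9011*s^2 + 6.057*s - 3.0873)/(2.8561*s^6 - 1.3182*s^5 + 5.0531*s^4 - 4.9504*s^3 + 2.9839*s^2 - 3.277*s + 1.2769)
(4) = -6*z - 5 + 6*sqrt(2)
(5) = 3*g^2 - 16*sqrt(2)*g - 4*g + 16*sqrt(2) + 24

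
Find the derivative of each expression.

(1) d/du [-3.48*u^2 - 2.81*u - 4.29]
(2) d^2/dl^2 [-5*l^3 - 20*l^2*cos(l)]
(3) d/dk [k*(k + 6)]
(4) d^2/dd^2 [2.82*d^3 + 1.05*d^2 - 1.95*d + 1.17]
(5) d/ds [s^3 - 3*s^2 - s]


(1) = -6.96*u - 2.81
(2) = 20*l^2*cos(l) + 80*l*sin(l) - 30*l - 40*cos(l)
(3) = 2*k + 6
(4) = 16.92*d + 2.1
(5) = 3*s^2 - 6*s - 1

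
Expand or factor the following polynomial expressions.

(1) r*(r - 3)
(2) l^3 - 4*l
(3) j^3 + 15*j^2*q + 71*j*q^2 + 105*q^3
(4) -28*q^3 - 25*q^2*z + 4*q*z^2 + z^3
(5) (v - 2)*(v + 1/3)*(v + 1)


(1) = r^2 - 3*r
(2) = l*(l - 2)*(l + 2)
(3) = (j + 3*q)*(j + 5*q)*(j + 7*q)
(4) = (-4*q + z)*(q + z)*(7*q + z)
(5) = v^3 - 2*v^2/3 - 7*v/3 - 2/3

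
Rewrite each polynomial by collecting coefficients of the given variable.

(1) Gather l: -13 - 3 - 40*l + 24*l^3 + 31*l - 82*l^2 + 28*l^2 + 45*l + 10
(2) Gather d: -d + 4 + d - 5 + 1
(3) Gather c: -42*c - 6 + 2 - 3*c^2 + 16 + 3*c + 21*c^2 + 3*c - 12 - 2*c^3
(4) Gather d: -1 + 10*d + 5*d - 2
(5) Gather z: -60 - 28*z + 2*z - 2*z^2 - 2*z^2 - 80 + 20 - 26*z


(1) = 24*l^3 - 54*l^2 + 36*l - 6
(2) = 0
(3) = -2*c^3 + 18*c^2 - 36*c
(4) = 15*d - 3
(5) = -4*z^2 - 52*z - 120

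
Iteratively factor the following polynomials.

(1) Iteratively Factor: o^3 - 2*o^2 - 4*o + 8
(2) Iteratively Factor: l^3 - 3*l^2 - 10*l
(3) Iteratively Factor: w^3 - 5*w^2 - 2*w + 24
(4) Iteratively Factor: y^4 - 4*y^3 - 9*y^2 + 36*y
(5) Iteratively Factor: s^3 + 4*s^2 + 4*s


(1) = (o - 2)*(o^2 - 4) = (o - 2)*(o + 2)*(o - 2)
(2) = (l + 2)*(l^2 - 5*l) = (l - 5)*(l + 2)*(l)
(3) = (w - 4)*(w^2 - w - 6) = (w - 4)*(w + 2)*(w - 3)
(4) = (y - 4)*(y^3 - 9*y) = (y - 4)*(y + 3)*(y^2 - 3*y) = y*(y - 4)*(y + 3)*(y - 3)
(5) = (s + 2)*(s^2 + 2*s) = (s + 2)^2*(s)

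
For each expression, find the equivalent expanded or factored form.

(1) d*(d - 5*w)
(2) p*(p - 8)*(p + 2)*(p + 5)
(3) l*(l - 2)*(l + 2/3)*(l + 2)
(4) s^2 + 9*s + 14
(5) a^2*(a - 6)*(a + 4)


(1) = d^2 - 5*d*w
(2) = p^4 - p^3 - 46*p^2 - 80*p
(3) = l^4 + 2*l^3/3 - 4*l^2 - 8*l/3
(4) = (s + 2)*(s + 7)
(5) = a^4 - 2*a^3 - 24*a^2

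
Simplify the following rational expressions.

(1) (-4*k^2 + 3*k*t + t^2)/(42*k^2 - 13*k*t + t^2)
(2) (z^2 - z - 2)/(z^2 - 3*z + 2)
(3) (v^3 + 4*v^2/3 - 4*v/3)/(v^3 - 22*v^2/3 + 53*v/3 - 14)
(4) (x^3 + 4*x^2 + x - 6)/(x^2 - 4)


(1) = (-4*k^2 + 3*k*t + t^2)/(42*k^2 - 13*k*t + t^2)
(2) = (z + 1)/(z - 1)
(3) = (3*v^3 + 4*v^2 - 4*v)/(3*v^3 - 22*v^2 + 53*v - 42)
(4) = (x^2 + 2*x - 3)/(x - 2)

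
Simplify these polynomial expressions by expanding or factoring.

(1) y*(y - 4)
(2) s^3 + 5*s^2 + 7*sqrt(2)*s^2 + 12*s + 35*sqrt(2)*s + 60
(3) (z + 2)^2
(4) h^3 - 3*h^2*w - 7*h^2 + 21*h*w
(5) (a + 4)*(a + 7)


(1) = y^2 - 4*y
(2) = (s + 5)*(s + sqrt(2))*(s + 6*sqrt(2))
(3) = z^2 + 4*z + 4
(4) = h*(h - 7)*(h - 3*w)
(5) = a^2 + 11*a + 28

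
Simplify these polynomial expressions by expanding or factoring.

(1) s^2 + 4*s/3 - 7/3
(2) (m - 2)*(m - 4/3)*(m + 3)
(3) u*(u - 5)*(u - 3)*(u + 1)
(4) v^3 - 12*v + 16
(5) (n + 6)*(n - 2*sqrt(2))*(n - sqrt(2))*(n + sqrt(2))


(1) = (s - 1)*(s + 7/3)
(2) = m^3 - m^2/3 - 22*m/3 + 8
(3) = u^4 - 7*u^3 + 7*u^2 + 15*u
(4) = (v - 2)^2*(v + 4)
(5) = n^4 - 2*sqrt(2)*n^3 + 6*n^3 - 12*sqrt(2)*n^2 - 2*n^2 - 12*n + 4*sqrt(2)*n + 24*sqrt(2)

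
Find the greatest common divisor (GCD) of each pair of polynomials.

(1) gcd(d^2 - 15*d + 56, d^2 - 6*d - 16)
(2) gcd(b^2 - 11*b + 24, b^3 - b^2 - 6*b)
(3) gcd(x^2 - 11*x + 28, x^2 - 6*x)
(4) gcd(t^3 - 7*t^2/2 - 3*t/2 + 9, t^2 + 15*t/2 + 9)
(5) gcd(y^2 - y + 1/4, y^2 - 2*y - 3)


(1) = gcd((d - 8)*(d - 7), (d - 8)*(d + 2)) = d - 8
(2) = b - 3
(3) = 1
(4) = t + 3/2
(5) = gcd((y - 1/2)^2, (y - 3)*(y + 1)) = 1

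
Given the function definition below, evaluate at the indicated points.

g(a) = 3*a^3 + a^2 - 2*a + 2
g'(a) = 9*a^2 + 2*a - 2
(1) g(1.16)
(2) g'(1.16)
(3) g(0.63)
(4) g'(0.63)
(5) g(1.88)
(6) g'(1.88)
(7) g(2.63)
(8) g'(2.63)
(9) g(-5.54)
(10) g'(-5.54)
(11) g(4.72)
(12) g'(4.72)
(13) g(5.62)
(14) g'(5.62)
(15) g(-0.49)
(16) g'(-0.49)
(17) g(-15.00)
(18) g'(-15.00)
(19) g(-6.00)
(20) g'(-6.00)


(1) = 5.71
(2) = 12.43
(3) = 1.89
(4) = 2.83
(5) = 21.71
(6) = 33.57
(7) = 58.23
(8) = 65.51
(9) = -466.32
(10) = 263.14
(11) = 330.30
(12) = 207.95
(13) = 554.86
(14) = 293.50
(15) = 2.87
(16) = -0.82
(17) = -9868.00
(18) = 1993.00
(19) = -598.00
(20) = 310.00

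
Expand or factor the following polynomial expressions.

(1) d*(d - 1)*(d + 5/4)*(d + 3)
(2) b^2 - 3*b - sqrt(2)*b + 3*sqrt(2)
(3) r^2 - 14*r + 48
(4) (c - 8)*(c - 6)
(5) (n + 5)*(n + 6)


(1) = d^4 + 13*d^3/4 - d^2/2 - 15*d/4
(2) = (b - 3)*(b - sqrt(2))
(3) = (r - 8)*(r - 6)
(4) = c^2 - 14*c + 48
(5) = n^2 + 11*n + 30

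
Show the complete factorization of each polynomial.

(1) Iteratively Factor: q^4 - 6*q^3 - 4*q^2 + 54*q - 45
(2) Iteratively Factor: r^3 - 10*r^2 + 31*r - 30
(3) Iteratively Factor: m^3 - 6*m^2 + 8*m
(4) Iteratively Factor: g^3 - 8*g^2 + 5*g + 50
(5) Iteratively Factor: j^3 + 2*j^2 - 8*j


(1) = (q - 3)*(q^3 - 3*q^2 - 13*q + 15) = (q - 3)*(q - 1)*(q^2 - 2*q - 15) = (q - 5)*(q - 3)*(q - 1)*(q + 3)
(2) = (r - 5)*(r^2 - 5*r + 6) = (r - 5)*(r - 2)*(r - 3)
(3) = (m - 4)*(m^2 - 2*m) = (m - 4)*(m - 2)*(m)
(4) = (g - 5)*(g^2 - 3*g - 10) = (g - 5)*(g + 2)*(g - 5)
(5) = (j)*(j^2 + 2*j - 8) = j*(j - 2)*(j + 4)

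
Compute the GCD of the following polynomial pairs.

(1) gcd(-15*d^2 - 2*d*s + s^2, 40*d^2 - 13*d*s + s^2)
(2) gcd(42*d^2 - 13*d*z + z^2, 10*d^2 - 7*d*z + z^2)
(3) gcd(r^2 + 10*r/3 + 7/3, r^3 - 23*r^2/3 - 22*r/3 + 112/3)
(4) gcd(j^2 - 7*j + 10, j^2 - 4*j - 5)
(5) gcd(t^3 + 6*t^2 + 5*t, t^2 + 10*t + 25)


(1) = -5*d + s
(2) = 1
(3) = gcd((r + 1)*(r + 7/3), (r - 8)*(r - 2)*(r + 7/3)) = r + 7/3
(4) = gcd((j - 5)*(j - 2), (j - 5)*(j + 1)) = j - 5
(5) = gcd(t*(t + 1)*(t + 5), (t + 5)^2) = t + 5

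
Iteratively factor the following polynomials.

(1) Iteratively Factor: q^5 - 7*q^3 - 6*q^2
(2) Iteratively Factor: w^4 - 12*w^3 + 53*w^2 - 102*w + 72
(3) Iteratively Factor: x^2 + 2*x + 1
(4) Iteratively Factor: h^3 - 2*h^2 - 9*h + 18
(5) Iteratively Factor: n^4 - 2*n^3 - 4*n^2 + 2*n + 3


(1) = (q + 2)*(q^4 - 2*q^3 - 3*q^2) = (q + 1)*(q + 2)*(q^3 - 3*q^2) = q*(q + 1)*(q + 2)*(q^2 - 3*q) = q*(q - 3)*(q + 1)*(q + 2)*(q)
(2) = (w - 3)*(w^3 - 9*w^2 + 26*w - 24) = (w - 3)*(w - 2)*(w^2 - 7*w + 12) = (w - 3)^2*(w - 2)*(w - 4)
(3) = (x + 1)*(x + 1)
(4) = (h - 3)*(h^2 + h - 6) = (h - 3)*(h - 2)*(h + 3)
(5) = (n + 1)*(n^3 - 3*n^2 - n + 3) = (n - 1)*(n + 1)*(n^2 - 2*n - 3) = (n - 3)*(n - 1)*(n + 1)*(n + 1)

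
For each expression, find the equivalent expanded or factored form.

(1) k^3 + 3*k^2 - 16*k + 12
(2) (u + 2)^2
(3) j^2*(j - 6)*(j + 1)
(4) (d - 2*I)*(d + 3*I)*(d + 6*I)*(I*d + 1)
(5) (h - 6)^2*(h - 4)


(1) = (k - 2)*(k - 1)*(k + 6)
(2) = u^2 + 4*u + 4
(3) = j^4 - 5*j^3 - 6*j^2
(4) = I*d^4 - 6*d^3 + 7*I*d^2 - 36*d + 36*I
(5) = h^3 - 16*h^2 + 84*h - 144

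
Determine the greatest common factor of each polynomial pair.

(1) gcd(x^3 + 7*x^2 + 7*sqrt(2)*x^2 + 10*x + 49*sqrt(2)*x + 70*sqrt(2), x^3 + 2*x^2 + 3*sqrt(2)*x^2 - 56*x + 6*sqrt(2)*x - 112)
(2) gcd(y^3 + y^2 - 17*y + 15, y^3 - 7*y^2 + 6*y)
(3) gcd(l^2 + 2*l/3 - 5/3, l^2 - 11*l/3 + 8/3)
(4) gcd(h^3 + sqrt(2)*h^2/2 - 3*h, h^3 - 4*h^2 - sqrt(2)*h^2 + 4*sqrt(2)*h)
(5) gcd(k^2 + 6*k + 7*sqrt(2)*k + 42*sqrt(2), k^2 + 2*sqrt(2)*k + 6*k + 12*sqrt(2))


(1) = x^2 + x*(2 + 7*sqrt(2)) + 14*sqrt(2)
(2) = y - 1
(3) = l - 1
(4) = gcd(h*(h - sqrt(2))*(h + 3*sqrt(2)/2), h*(h - 4)*(h - sqrt(2))) = h^2 - sqrt(2)*h
(5) = gcd((k + 6)*(k + 7*sqrt(2)), (k + 6)*(k + 2*sqrt(2))) = k + 6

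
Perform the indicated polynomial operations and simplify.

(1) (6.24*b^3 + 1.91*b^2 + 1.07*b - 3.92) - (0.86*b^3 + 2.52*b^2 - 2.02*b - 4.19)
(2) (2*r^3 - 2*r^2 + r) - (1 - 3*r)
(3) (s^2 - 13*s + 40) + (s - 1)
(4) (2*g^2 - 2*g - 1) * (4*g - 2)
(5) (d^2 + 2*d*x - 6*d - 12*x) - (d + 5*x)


(1) = 5.38*b^3 - 0.61*b^2 + 3.09*b + 0.27
(2) = 2*r^3 - 2*r^2 + 4*r - 1
(3) = s^2 - 12*s + 39
(4) = 8*g^3 - 12*g^2 + 2
(5) = d^2 + 2*d*x - 7*d - 17*x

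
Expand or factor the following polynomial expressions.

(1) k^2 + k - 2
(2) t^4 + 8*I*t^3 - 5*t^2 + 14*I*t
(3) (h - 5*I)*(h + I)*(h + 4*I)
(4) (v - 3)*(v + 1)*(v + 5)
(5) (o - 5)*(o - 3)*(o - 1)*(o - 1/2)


(1) = (k - 1)*(k + 2)
(2) = t*(t - I)*(t + 2*I)*(t + 7*I)
(3) = h^3 + 21*h + 20*I
(4) = v^3 + 3*v^2 - 13*v - 15
(5) = o^4 - 19*o^3/2 + 55*o^2/2 - 53*o/2 + 15/2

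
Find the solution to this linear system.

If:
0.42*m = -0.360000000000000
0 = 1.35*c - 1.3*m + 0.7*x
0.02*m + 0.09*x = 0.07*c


Then:
c = -0.66
m = -0.86
x = -0.32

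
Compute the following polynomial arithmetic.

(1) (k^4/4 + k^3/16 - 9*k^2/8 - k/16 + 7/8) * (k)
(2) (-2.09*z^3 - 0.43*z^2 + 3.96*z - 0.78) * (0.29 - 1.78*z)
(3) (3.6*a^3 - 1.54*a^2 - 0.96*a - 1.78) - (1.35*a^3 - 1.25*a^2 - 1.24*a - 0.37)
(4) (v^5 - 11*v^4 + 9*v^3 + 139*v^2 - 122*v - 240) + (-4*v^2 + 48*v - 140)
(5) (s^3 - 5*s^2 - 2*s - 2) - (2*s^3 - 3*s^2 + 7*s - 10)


(1) = k^5/4 + k^4/16 - 9*k^3/8 - k^2/16 + 7*k/8
(2) = 3.7202*z^4 + 0.1593*z^3 - 7.1735*z^2 + 2.5368*z - 0.2262
(3) = 2.25*a^3 - 0.29*a^2 + 0.28*a - 1.41
(4) = v^5 - 11*v^4 + 9*v^3 + 135*v^2 - 74*v - 380
(5) = -s^3 - 2*s^2 - 9*s + 8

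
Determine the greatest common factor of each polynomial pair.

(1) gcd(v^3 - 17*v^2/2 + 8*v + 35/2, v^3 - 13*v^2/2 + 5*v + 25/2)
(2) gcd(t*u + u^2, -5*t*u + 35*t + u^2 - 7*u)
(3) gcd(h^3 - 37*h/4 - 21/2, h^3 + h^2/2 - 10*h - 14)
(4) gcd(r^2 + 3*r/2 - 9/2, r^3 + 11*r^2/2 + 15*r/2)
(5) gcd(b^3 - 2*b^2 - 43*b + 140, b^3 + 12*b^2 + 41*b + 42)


(1) = gcd((v - 7)*(v - 5/2)*(v + 1), (v - 5)*(v - 5/2)*(v + 1)) = v^2 - 3*v/2 - 5/2
(2) = gcd(u*(t + u), (-5*t + u)*(u - 7)) = 1
(3) = gcd((h - 7/2)*(h + 3/2)*(h + 2), (h - 7/2)*(h + 2)^2) = h^2 - 3*h/2 - 7
(4) = r + 3
(5) = b + 7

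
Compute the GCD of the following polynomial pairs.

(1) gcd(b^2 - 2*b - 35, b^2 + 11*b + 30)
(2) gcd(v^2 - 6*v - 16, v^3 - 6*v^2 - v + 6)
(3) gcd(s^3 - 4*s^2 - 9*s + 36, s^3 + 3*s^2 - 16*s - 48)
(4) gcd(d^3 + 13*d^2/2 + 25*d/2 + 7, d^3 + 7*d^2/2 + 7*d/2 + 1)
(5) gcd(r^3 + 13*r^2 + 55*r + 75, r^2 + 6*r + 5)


(1) = b + 5
(2) = 1
(3) = gcd((s - 4)*(s - 3)*(s + 3), (s - 4)*(s + 3)*(s + 4)) = s^2 - s - 12
(4) = gcd((d + 1)*(d + 2)*(d + 7/2), (d + 1/2)*(d + 1)*(d + 2)) = d^2 + 3*d + 2
(5) = r + 5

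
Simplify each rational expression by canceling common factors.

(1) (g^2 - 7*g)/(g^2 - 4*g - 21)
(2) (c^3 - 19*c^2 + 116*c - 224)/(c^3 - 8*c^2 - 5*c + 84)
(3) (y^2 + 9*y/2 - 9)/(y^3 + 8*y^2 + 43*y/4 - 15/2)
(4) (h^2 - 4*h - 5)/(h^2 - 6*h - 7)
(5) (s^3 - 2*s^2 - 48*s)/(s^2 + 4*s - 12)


(1) = g/(g + 3)
(2) = (c - 8)/(c + 3)
(3) = (4*y - 6)/(4*y^2 + 8*y - 5)
(4) = (h - 5)/(h - 7)
(5) = (s^2 - 8*s)/(s - 2)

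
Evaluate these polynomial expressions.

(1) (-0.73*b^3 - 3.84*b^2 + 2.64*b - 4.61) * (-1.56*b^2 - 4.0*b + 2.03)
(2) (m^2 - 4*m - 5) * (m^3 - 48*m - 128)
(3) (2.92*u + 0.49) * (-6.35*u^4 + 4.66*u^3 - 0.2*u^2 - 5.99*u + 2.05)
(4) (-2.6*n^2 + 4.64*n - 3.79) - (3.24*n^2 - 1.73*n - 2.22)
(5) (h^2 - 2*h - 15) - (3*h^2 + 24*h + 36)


(1) = 1.1388*b^5 + 8.9104*b^4 + 9.7597*b^3 - 11.1636*b^2 + 23.7992*b - 9.3583
(2) = m^5 - 4*m^4 - 53*m^3 + 64*m^2 + 752*m + 640
(3) = -18.542*u^5 + 10.4957*u^4 + 1.6994*u^3 - 17.5888*u^2 + 3.0509*u + 1.0045
(4) = -5.84*n^2 + 6.37*n - 1.57
(5) = -2*h^2 - 26*h - 51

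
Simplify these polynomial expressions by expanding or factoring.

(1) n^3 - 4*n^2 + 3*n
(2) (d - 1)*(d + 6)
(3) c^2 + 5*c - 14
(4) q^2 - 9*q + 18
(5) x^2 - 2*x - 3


(1) = n*(n - 3)*(n - 1)
(2) = d^2 + 5*d - 6
(3) = (c - 2)*(c + 7)
(4) = (q - 6)*(q - 3)
(5) = (x - 3)*(x + 1)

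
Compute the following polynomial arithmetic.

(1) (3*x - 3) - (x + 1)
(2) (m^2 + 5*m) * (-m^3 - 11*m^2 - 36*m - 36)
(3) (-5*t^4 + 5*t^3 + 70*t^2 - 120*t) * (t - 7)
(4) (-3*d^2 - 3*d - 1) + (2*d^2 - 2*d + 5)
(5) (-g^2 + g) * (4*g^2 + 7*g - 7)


(1) = 2*x - 4
(2) = -m^5 - 16*m^4 - 91*m^3 - 216*m^2 - 180*m
(3) = -5*t^5 + 40*t^4 + 35*t^3 - 610*t^2 + 840*t
(4) = -d^2 - 5*d + 4
(5) = -4*g^4 - 3*g^3 + 14*g^2 - 7*g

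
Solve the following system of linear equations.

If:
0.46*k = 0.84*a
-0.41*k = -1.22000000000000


Then:
a = 1.63
k = 2.98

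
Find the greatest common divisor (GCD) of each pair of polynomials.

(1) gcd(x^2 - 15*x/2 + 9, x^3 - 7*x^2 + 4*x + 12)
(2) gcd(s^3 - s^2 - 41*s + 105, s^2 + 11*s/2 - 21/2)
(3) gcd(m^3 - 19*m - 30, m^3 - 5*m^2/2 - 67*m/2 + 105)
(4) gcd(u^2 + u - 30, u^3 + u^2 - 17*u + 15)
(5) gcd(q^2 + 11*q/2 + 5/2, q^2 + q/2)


(1) = gcd((x - 6)*(x - 3/2), (x - 6)*(x - 2)*(x + 1)) = x - 6
(2) = gcd((s - 5)*(s - 3)*(s + 7), (s - 3/2)*(s + 7)) = s + 7
(3) = gcd((m - 5)*(m + 2)*(m + 3), (m - 5)*(m - 7/2)*(m + 6)) = m - 5
(4) = 1
(5) = q + 1/2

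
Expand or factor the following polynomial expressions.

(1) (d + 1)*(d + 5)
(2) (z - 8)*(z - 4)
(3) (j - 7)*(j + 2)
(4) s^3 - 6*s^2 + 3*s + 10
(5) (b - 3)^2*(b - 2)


(1) = d^2 + 6*d + 5
(2) = z^2 - 12*z + 32
(3) = j^2 - 5*j - 14
(4) = (s - 5)*(s - 2)*(s + 1)
(5) = b^3 - 8*b^2 + 21*b - 18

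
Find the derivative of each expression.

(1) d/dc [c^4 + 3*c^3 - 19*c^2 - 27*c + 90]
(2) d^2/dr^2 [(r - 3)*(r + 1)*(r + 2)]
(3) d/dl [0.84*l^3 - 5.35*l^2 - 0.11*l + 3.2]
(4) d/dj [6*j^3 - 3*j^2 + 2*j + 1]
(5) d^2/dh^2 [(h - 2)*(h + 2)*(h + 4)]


(1) = 4*c^3 + 9*c^2 - 38*c - 27
(2) = 6*r
(3) = 2.52*l^2 - 10.7*l - 0.11
(4) = 18*j^2 - 6*j + 2
(5) = 6*h + 8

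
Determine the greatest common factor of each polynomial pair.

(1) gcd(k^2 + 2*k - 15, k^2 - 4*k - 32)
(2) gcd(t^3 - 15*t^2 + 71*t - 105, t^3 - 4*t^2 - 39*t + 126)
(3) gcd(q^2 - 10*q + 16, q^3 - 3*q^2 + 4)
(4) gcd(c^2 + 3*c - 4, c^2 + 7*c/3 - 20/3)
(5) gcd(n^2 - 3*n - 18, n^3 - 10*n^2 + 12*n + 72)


(1) = gcd((k - 3)*(k + 5), (k - 8)*(k + 4)) = 1
(2) = t^2 - 10*t + 21
(3) = gcd((q - 8)*(q - 2), (q - 2)^2*(q + 1)) = q - 2
(4) = gcd((c - 1)*(c + 4), (c - 5/3)*(c + 4)) = c + 4
(5) = n - 6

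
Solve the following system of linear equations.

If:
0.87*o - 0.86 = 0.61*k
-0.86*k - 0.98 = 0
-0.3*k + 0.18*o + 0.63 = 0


Then:
No Solution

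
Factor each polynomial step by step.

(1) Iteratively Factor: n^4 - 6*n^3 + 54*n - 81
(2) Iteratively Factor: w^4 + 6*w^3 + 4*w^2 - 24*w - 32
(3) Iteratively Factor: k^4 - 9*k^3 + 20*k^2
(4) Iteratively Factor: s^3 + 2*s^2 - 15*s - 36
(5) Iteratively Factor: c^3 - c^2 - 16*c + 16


(1) = (n - 3)*(n^3 - 3*n^2 - 9*n + 27) = (n - 3)^2*(n^2 - 9) = (n - 3)^2*(n + 3)*(n - 3)
(2) = (w + 4)*(w^3 + 2*w^2 - 4*w - 8) = (w + 2)*(w + 4)*(w^2 - 4) = (w - 2)*(w + 2)*(w + 4)*(w + 2)
(3) = (k)*(k^3 - 9*k^2 + 20*k) = k*(k - 4)*(k^2 - 5*k) = k^2*(k - 4)*(k - 5)
(4) = (s + 3)*(s^2 - s - 12) = (s - 4)*(s + 3)*(s + 3)
(5) = (c - 1)*(c^2 - 16) = (c - 4)*(c - 1)*(c + 4)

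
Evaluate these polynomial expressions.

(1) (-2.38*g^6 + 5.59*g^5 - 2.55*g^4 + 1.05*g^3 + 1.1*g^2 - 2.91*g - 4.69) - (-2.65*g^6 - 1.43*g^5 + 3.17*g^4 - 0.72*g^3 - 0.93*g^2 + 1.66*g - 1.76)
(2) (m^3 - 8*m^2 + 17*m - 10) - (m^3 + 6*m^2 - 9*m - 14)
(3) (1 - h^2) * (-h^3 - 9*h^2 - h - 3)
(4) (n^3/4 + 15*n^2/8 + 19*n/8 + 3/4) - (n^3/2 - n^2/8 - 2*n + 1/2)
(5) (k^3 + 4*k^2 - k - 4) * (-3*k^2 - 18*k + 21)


(1) = 0.27*g^6 + 7.02*g^5 - 5.72*g^4 + 1.77*g^3 + 2.03*g^2 - 4.57*g - 2.93
(2) = -14*m^2 + 26*m + 4
(3) = h^5 + 9*h^4 - 6*h^2 - h - 3
(4) = -n^3/4 + 2*n^2 + 35*n/8 + 1/4
(5) = -3*k^5 - 30*k^4 - 48*k^3 + 114*k^2 + 51*k - 84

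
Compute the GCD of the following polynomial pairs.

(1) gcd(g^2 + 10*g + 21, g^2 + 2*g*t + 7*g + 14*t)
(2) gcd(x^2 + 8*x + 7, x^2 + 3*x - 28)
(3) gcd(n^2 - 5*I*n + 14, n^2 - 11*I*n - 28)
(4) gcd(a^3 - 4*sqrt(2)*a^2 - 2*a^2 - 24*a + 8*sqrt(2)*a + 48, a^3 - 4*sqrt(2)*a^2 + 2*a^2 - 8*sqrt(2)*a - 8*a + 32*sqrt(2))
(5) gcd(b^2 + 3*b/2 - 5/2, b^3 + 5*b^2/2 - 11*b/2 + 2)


(1) = gcd((g + 3)*(g + 7), (g + 7)*(g + 2*t)) = g + 7
(2) = x + 7
(3) = gcd((n - 7*I)*(n + 2*I), (n - 7*I)*(n - 4*I)) = n - 7*I
(4) = gcd((a - 2)*(a - 6*sqrt(2))*(a + 2*sqrt(2)), (a - 2)*(a + 4)*(a - 4*sqrt(2))) = a - 2
(5) = b - 1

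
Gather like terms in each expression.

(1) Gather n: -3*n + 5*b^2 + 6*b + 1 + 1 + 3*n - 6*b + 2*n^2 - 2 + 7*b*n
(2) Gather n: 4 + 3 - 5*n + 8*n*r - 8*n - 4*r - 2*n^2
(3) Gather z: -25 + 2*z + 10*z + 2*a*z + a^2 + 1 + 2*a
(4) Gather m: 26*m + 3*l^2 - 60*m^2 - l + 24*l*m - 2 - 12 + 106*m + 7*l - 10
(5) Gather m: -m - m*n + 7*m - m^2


(1) = 5*b^2 + 7*b*n + 2*n^2
(2) = -2*n^2 + n*(8*r - 13) - 4*r + 7
(3) = a^2 + 2*a + z*(2*a + 12) - 24
(4) = 3*l^2 + 6*l - 60*m^2 + m*(24*l + 132) - 24
(5) = -m^2 + m*(6 - n)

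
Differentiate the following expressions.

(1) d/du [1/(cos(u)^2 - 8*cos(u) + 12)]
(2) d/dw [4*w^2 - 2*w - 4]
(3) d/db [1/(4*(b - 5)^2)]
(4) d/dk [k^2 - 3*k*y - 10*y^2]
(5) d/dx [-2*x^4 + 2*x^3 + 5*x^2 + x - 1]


(1) = 2*(cos(u) - 4)*sin(u)/(cos(u)^2 - 8*cos(u) + 12)^2
(2) = 8*w - 2
(3) = -1/(2*(b - 5)^3)
(4) = 2*k - 3*y
(5) = -8*x^3 + 6*x^2 + 10*x + 1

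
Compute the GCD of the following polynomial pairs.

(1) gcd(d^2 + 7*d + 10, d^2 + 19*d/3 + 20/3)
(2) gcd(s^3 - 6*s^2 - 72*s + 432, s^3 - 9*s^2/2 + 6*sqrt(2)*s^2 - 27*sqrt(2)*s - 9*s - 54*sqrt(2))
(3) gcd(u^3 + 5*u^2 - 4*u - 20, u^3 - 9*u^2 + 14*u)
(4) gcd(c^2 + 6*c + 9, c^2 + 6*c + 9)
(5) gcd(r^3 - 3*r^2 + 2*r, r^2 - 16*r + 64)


(1) = gcd((d + 2)*(d + 5), (d + 4/3)*(d + 5)) = d + 5
(2) = s^2 + s*(-6 + 6*sqrt(2)) - 36*sqrt(2)
(3) = u - 2
(4) = c^2 + 6*c + 9
(5) = gcd(r*(r - 2)*(r - 1), (r - 8)^2) = 1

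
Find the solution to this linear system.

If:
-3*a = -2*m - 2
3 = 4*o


Then:
a = 2*m/3 + 2/3
o = 3/4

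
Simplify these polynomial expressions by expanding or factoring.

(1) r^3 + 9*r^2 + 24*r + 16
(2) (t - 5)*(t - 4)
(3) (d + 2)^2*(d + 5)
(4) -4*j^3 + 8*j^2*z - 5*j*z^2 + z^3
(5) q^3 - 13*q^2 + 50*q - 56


(1) = (r + 1)*(r + 4)^2
(2) = t^2 - 9*t + 20
(3) = d^3 + 9*d^2 + 24*d + 20
(4) = (-2*j + z)^2*(-j + z)
(5) = (q - 7)*(q - 4)*(q - 2)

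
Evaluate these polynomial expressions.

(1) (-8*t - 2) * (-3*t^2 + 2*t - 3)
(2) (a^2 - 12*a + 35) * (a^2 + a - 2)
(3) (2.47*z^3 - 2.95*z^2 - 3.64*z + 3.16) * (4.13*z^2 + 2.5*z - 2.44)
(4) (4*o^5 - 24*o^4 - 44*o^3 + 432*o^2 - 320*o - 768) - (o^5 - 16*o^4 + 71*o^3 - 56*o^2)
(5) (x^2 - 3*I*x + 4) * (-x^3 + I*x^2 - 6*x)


(1) = 24*t^3 - 10*t^2 + 20*t + 6
(2) = a^4 - 11*a^3 + 21*a^2 + 59*a - 70
(3) = 10.2011*z^5 - 6.0085*z^4 - 28.435*z^3 + 11.1488*z^2 + 16.7816*z - 7.7104
(4) = 3*o^5 - 8*o^4 - 115*o^3 + 488*o^2 - 320*o - 768
(5) = -x^5 + 4*I*x^4 - 7*x^3 + 22*I*x^2 - 24*x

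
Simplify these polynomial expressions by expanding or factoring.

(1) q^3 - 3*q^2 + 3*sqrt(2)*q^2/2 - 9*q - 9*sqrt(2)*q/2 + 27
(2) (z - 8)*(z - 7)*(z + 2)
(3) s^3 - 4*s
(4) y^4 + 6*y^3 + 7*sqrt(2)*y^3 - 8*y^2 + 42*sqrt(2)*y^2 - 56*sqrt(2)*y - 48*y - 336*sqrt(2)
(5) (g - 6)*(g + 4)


(1) = (q - 3)*(q - 3*sqrt(2)/2)*(q + 3*sqrt(2))
(2) = z^3 - 13*z^2 + 26*z + 112
(3) = s*(s - 2)*(s + 2)
(4) = (y + 6)*(y - 2*sqrt(2))*(y + 2*sqrt(2))*(y + 7*sqrt(2))
(5) = g^2 - 2*g - 24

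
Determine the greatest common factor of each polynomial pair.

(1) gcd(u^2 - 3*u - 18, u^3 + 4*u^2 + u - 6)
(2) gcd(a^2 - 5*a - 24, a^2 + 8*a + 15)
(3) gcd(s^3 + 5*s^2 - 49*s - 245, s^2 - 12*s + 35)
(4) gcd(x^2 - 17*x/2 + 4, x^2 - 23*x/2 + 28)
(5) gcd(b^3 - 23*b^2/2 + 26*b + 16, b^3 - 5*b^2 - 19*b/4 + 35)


(1) = u + 3
(2) = a + 3
(3) = gcd((s - 7)*(s + 5)*(s + 7), (s - 7)*(s - 5)) = s - 7
(4) = gcd((x - 8)*(x - 1/2), (x - 8)*(x - 7/2)) = x - 8
(5) = gcd((b - 8)*(b - 4)*(b + 1/2), (b - 4)*(b - 7/2)*(b + 5/2)) = b - 4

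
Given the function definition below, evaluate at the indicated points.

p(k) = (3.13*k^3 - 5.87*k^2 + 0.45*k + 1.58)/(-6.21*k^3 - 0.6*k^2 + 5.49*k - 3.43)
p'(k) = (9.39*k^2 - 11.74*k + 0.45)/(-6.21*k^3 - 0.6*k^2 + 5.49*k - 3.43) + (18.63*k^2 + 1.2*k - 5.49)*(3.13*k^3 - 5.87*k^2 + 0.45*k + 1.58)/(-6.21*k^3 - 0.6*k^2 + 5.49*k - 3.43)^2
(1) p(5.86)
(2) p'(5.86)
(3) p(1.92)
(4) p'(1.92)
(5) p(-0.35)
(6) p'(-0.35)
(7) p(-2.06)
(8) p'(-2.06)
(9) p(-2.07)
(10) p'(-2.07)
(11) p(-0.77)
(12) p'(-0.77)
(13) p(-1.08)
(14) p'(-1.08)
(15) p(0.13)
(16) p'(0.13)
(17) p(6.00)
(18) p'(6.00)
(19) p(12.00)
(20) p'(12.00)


(1) = -0.35
(2) = -0.02
(3) = -0.08
(4) = -0.19
(5) = -0.11
(6) = -1.18
(7) = -1.40
(8) = -0.94
(9) = -1.39
(10) = -0.92
(11) = 0.71
(12) = -3.54
(13) = 4.34
(14) = -39.74
(15) = -0.56
(16) = -0.70
(17) = -0.35
(18) = -0.02
(19) = -0.42
(20) = -0.01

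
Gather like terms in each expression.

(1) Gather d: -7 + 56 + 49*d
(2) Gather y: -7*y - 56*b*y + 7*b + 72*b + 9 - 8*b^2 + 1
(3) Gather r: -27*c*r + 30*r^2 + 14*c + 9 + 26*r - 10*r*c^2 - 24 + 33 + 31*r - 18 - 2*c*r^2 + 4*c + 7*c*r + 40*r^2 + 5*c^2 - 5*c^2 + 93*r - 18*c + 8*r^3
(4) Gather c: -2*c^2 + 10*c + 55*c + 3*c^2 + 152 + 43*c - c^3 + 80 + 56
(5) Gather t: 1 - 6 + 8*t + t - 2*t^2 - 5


(1) = 49*d + 49
(2) = -8*b^2 + 79*b + y*(-56*b - 7) + 10
(3) = 8*r^3 + r^2*(70 - 2*c) + r*(-10*c^2 - 20*c + 150)
(4) = -c^3 + c^2 + 108*c + 288
(5) = -2*t^2 + 9*t - 10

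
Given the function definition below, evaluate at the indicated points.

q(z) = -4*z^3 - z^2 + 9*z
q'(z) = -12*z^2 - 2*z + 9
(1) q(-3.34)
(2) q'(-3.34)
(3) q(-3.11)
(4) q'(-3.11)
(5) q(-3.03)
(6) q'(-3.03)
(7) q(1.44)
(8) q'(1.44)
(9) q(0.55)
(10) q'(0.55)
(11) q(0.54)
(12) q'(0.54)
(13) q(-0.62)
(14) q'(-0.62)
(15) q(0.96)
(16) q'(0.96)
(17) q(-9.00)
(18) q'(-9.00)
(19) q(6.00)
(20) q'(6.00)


(1) = 107.82
(2) = -118.19
(3) = 82.66
(4) = -100.85
(5) = 74.82
(6) = -95.11
(7) = -1.06
(8) = -18.76
(9) = 3.98
(10) = 4.27
(11) = 3.94
(12) = 4.42
(13) = -5.01
(14) = 5.63
(15) = 4.18
(16) = -3.98
(17) = 2754.00
(18) = -945.00
(19) = -846.00
(20) = -435.00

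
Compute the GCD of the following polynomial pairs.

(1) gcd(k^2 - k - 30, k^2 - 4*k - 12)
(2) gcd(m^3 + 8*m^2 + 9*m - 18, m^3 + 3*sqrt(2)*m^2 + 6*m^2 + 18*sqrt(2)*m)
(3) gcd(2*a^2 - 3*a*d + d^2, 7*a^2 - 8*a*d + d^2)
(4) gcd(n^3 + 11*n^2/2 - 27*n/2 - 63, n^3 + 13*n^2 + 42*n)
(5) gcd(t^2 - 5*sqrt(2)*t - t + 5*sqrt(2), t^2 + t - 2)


(1) = k - 6
(2) = gcd((m - 1)*(m + 3)*(m + 6), m*(m + 6)*(m + 3*sqrt(2))) = m + 6
(3) = gcd((-2*a + d)*(-a + d), (-7*a + d)*(-a + d)) = a - d
(4) = n + 6
(5) = gcd((t - 1)*(t - 5*sqrt(2)), (t - 1)*(t + 2)) = t - 1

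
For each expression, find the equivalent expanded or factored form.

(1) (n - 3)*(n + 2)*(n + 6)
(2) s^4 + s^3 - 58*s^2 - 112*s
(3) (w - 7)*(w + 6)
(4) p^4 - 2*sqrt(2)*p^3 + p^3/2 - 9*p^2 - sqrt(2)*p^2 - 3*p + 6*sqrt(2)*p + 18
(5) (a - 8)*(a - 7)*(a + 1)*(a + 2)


(1) = n^3 + 5*n^2 - 12*n - 36
(2) = s*(s - 8)*(s + 2)*(s + 7)
(3) = w^2 - w - 42
(4) = (p - 3/2)*(p + 2)*(p - 3*sqrt(2))*(p + sqrt(2))
(5) = a^4 - 12*a^3 + 13*a^2 + 138*a + 112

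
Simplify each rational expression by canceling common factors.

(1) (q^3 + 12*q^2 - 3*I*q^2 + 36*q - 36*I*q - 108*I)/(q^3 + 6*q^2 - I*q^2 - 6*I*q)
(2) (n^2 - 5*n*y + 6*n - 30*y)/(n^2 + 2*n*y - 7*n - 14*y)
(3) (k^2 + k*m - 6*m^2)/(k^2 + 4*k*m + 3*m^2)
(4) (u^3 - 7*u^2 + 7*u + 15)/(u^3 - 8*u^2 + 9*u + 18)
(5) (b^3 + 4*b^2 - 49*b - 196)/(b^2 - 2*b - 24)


(1) = (q^2 + q*(6 - 3*I) - 18*I)/(q^2 - I*q)
(2) = (n^2 - 5*n*y + 6*n - 30*y)/(n^2 + 2*n*y - 7*n - 14*y)
(3) = (k - 2*m)/(k + m)
(4) = (u - 5)/(u - 6)
(5) = (b^2 - 49)/(b - 6)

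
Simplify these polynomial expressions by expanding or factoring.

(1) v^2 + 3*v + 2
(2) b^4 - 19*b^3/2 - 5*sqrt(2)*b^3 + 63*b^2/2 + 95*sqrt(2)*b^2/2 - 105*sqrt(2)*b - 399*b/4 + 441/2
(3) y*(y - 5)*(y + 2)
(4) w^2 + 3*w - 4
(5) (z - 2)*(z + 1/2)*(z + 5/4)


(1) = (v + 1)*(v + 2)
(2) = (b - 6)*(b - 7/2)*(b - 7*sqrt(2)/2)*(b - 3*sqrt(2)/2)
(3) = y^3 - 3*y^2 - 10*y
(4) = (w - 1)*(w + 4)
(5) = z^3 - z^2/4 - 23*z/8 - 5/4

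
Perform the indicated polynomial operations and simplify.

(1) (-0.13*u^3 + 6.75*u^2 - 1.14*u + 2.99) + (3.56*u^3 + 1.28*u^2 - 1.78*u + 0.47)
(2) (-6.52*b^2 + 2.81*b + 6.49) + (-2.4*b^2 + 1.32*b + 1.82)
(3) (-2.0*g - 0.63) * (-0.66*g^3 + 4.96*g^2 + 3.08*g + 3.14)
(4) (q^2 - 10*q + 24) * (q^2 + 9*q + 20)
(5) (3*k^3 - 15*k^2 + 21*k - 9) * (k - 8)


(1) = 3.43*u^3 + 8.03*u^2 - 2.92*u + 3.46
(2) = -8.92*b^2 + 4.13*b + 8.31
(3) = 1.32*g^4 - 9.5042*g^3 - 9.2848*g^2 - 8.2204*g - 1.9782
(4) = q^4 - q^3 - 46*q^2 + 16*q + 480
(5) = 3*k^4 - 39*k^3 + 141*k^2 - 177*k + 72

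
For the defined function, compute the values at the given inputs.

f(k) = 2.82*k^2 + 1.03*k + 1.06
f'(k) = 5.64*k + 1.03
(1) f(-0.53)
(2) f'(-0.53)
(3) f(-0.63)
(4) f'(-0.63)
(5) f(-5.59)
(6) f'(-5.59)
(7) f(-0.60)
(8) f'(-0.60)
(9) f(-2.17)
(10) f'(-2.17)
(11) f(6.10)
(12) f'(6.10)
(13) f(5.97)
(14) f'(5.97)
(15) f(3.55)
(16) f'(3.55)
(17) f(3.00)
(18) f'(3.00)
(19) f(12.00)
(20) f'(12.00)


(1) = 1.31
(2) = -1.96
(3) = 1.53
(4) = -2.52
(5) = 83.42
(6) = -30.50
(7) = 1.46
(8) = -2.35
(9) = 12.10
(10) = -11.21
(11) = 112.28
(12) = 35.43
(13) = 107.72
(14) = 34.70
(15) = 40.26
(16) = 21.05
(17) = 29.53
(18) = 17.95
(19) = 419.50
(20) = 68.71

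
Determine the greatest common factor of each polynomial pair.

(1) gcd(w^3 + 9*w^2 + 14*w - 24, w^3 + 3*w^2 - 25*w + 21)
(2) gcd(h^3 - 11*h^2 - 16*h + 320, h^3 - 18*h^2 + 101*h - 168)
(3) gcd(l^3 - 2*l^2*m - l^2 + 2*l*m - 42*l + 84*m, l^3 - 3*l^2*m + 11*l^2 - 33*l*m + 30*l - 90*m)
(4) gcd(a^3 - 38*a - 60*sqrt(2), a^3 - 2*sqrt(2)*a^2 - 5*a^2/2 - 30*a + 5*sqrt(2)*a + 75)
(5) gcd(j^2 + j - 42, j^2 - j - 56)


(1) = w - 1
(2) = gcd((h - 8)^2*(h + 5), (h - 8)*(h - 7)*(h - 3)) = h - 8
(3) = l + 6
(4) = a^2 - 2*sqrt(2)*a - 30
(5) = gcd((j - 6)*(j + 7), (j - 8)*(j + 7)) = j + 7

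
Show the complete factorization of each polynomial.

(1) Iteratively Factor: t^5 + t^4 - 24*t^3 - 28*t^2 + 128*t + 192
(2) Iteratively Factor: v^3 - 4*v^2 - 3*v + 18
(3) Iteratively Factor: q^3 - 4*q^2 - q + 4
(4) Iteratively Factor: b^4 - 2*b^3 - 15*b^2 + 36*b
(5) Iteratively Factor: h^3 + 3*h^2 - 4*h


(1) = (t - 4)*(t^4 + 5*t^3 - 4*t^2 - 44*t - 48) = (t - 4)*(t + 4)*(t^3 + t^2 - 8*t - 12) = (t - 4)*(t + 2)*(t + 4)*(t^2 - t - 6) = (t - 4)*(t - 3)*(t + 2)*(t + 4)*(t + 2)
(2) = (v + 2)*(v^2 - 6*v + 9) = (v - 3)*(v + 2)*(v - 3)
(3) = (q - 1)*(q^2 - 3*q - 4) = (q - 4)*(q - 1)*(q + 1)
(4) = (b + 4)*(b^3 - 6*b^2 + 9*b) = (b - 3)*(b + 4)*(b^2 - 3*b) = (b - 3)^2*(b + 4)*(b)
(5) = (h + 4)*(h^2 - h) = (h - 1)*(h + 4)*(h)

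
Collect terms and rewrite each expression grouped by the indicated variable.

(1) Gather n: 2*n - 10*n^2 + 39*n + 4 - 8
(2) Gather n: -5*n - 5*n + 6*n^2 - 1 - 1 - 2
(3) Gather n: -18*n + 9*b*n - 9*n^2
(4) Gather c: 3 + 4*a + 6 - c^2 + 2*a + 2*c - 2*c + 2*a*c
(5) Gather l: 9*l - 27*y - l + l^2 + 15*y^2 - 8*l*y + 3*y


(1) = -10*n^2 + 41*n - 4
(2) = 6*n^2 - 10*n - 4
(3) = -9*n^2 + n*(9*b - 18)
(4) = 2*a*c + 6*a - c^2 + 9
(5) = l^2 + l*(8 - 8*y) + 15*y^2 - 24*y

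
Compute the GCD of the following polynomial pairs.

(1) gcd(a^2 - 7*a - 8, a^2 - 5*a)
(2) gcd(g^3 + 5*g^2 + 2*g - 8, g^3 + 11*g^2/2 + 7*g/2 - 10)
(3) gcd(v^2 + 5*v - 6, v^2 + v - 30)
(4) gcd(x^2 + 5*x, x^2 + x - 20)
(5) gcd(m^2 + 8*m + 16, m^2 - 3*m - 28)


(1) = 1
(2) = gcd((g - 1)*(g + 2)*(g + 4), (g - 1)*(g + 5/2)*(g + 4)) = g^2 + 3*g - 4
(3) = v + 6
(4) = x + 5
(5) = m + 4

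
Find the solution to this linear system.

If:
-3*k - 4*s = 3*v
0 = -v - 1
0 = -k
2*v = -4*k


Then:
No Solution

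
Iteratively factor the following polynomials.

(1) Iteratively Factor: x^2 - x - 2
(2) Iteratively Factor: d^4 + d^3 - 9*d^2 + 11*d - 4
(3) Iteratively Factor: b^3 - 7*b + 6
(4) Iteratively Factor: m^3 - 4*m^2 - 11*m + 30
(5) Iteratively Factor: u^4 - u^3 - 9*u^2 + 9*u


(1) = (x - 2)*(x + 1)
(2) = (d + 4)*(d^3 - 3*d^2 + 3*d - 1) = (d - 1)*(d + 4)*(d^2 - 2*d + 1) = (d - 1)^2*(d + 4)*(d - 1)
(3) = (b - 1)*(b^2 + b - 6) = (b - 2)*(b - 1)*(b + 3)
(4) = (m - 5)*(m^2 + m - 6) = (m - 5)*(m - 2)*(m + 3)
(5) = (u + 3)*(u^3 - 4*u^2 + 3*u) = u*(u + 3)*(u^2 - 4*u + 3) = u*(u - 1)*(u + 3)*(u - 3)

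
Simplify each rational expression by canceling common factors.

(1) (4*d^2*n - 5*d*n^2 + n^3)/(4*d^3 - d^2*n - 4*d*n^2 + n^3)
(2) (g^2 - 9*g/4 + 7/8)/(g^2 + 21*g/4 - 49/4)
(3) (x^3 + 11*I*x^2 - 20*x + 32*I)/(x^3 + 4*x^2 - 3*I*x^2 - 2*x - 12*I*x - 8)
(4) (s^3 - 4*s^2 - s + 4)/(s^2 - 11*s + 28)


(1) = n/(d + n)
(2) = (2*g - 1)/(2*g + 14)
(3) = (x^2 + 12*I*x - 32)/(x^2 + x*(4 - 2*I) - 8*I)
(4) = (s^2 - 1)/(s - 7)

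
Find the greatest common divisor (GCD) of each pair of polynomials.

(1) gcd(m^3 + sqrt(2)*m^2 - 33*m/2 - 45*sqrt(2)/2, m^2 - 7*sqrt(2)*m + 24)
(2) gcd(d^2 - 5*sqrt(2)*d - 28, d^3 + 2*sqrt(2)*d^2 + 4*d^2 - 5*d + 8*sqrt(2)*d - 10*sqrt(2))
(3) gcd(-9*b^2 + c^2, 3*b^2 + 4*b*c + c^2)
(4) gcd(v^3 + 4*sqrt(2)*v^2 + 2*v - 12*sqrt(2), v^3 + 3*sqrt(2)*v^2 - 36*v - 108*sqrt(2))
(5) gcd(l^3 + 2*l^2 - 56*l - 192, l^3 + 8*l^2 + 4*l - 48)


(1) = gcd((m - 3*sqrt(2))*(m + 3*sqrt(2)/2)*(m + 5*sqrt(2)/2), (m - 4*sqrt(2))*(m - 3*sqrt(2))) = m - 3*sqrt(2)
(2) = d + 2*sqrt(2)
(3) = 3*b + c
(4) = v + 3*sqrt(2)
(5) = gcd((l - 8)*(l + 4)*(l + 6), (l - 2)*(l + 4)*(l + 6)) = l^2 + 10*l + 24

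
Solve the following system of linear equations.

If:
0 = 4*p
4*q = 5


Then:
p = 0
q = 5/4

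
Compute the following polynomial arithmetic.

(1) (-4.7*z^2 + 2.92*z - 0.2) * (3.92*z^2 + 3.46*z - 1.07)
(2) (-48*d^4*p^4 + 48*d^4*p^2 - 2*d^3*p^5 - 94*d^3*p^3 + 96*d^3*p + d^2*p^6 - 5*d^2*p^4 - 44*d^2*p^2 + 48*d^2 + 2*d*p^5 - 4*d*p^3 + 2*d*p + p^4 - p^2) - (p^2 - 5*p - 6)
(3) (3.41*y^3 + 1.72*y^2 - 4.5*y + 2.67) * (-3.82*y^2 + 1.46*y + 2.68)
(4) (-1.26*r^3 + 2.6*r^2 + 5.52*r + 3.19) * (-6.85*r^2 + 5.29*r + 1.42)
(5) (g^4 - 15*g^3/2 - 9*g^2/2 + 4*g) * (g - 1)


(1) = -18.424*z^4 - 4.8156*z^3 + 14.3482*z^2 - 3.8164*z + 0.214
(2) = -48*d^4*p^4 + 48*d^4*p^2 - 2*d^3*p^5 - 94*d^3*p^3 + 96*d^3*p + d^2*p^6 - 5*d^2*p^4 - 44*d^2*p^2 + 48*d^2 + 2*d*p^5 - 4*d*p^3 + 2*d*p + p^4 - 2*p^2 + 5*p + 6
(3) = -13.0262*y^5 - 1.5918*y^4 + 28.84*y^3 - 12.1598*y^2 - 8.1618*y + 7.1556
(4) = 8.631*r^5 - 24.4754*r^4 - 25.8472*r^3 + 11.0413*r^2 + 24.7135*r + 4.5298
(5) = g^5 - 17*g^4/2 + 3*g^3 + 17*g^2/2 - 4*g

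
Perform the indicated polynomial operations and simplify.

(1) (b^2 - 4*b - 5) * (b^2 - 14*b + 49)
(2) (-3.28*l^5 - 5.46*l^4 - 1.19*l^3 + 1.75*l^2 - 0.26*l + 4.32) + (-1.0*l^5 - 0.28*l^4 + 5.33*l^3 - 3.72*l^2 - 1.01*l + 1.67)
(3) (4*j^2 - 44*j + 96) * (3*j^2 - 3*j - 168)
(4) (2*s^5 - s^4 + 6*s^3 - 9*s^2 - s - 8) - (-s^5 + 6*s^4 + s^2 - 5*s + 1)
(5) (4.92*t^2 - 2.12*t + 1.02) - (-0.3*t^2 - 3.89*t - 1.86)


(1) = b^4 - 18*b^3 + 100*b^2 - 126*b - 245
(2) = -4.28*l^5 - 5.74*l^4 + 4.14*l^3 - 1.97*l^2 - 1.27*l + 5.99
(3) = 12*j^4 - 144*j^3 - 252*j^2 + 7104*j - 16128
(4) = 3*s^5 - 7*s^4 + 6*s^3 - 10*s^2 + 4*s - 9
(5) = 5.22*t^2 + 1.77*t + 2.88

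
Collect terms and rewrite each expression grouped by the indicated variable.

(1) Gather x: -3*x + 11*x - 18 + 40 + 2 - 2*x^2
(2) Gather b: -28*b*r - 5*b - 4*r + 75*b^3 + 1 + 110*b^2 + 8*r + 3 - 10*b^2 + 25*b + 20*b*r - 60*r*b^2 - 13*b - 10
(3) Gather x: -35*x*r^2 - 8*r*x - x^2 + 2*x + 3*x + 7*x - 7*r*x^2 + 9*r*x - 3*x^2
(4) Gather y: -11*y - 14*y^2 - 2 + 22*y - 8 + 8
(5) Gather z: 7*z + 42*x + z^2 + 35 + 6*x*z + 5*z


(1) = -2*x^2 + 8*x + 24
(2) = 75*b^3 + b^2*(100 - 60*r) + b*(7 - 8*r) + 4*r - 6
(3) = x^2*(-7*r - 4) + x*(-35*r^2 + r + 12)
(4) = -14*y^2 + 11*y - 2
(5) = 42*x + z^2 + z*(6*x + 12) + 35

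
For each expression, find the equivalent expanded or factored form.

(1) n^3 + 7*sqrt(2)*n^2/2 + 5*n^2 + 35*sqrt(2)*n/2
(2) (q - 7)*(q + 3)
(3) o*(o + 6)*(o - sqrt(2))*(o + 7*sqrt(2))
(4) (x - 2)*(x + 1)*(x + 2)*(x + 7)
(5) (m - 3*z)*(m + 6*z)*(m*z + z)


(1) = n*(n + 5)*(n + 7*sqrt(2)/2)
(2) = q^2 - 4*q - 21
(3) = o^4 + 6*o^3 + 6*sqrt(2)*o^3 - 14*o^2 + 36*sqrt(2)*o^2 - 84*o
(4) = x^4 + 8*x^3 + 3*x^2 - 32*x - 28
(5) = m^3*z + 3*m^2*z^2 + m^2*z - 18*m*z^3 + 3*m*z^2 - 18*z^3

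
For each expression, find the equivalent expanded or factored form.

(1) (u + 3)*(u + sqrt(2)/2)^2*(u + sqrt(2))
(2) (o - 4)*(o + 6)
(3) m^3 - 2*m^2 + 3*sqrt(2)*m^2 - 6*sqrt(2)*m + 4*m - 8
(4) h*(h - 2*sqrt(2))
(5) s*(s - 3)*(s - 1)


(1) = u^4 + 2*sqrt(2)*u^3 + 3*u^3 + 5*u^2/2 + 6*sqrt(2)*u^2 + sqrt(2)*u/2 + 15*u/2 + 3*sqrt(2)/2
(2) = o^2 + 2*o - 24
(3) = (m - 2)*(m + sqrt(2))*(m + 2*sqrt(2))
(4) = h^2 - 2*sqrt(2)*h
(5) = s^3 - 4*s^2 + 3*s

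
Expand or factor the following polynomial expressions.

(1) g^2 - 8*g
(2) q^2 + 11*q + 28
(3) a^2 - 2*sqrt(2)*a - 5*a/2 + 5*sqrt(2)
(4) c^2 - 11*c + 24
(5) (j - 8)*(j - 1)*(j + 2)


(1) = g*(g - 8)
(2) = (q + 4)*(q + 7)
(3) = (a - 5/2)*(a - 2*sqrt(2))
(4) = (c - 8)*(c - 3)
(5) = j^3 - 7*j^2 - 10*j + 16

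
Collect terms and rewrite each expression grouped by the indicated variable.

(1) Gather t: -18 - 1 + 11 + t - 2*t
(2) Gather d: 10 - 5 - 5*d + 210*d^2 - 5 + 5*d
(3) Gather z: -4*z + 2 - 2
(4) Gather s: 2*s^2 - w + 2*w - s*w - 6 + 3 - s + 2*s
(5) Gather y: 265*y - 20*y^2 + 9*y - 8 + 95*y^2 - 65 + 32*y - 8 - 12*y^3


(1) = -t - 8
(2) = 210*d^2
(3) = -4*z
(4) = 2*s^2 + s*(1 - w) + w - 3
(5) = -12*y^3 + 75*y^2 + 306*y - 81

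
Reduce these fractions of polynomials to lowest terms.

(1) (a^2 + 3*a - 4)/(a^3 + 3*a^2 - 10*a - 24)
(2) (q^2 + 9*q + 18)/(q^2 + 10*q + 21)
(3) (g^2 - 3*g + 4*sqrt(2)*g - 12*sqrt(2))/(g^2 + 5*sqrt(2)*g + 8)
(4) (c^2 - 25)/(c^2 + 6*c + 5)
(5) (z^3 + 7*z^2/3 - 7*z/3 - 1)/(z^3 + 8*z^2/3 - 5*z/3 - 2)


(1) = (a - 1)/(a^2 - a - 6)
(2) = (q + 6)/(q + 7)
(3) = (g - 3)/(g + sqrt(2))
(4) = (c - 5)/(c + 1)
(5) = (3*z + 1)/(3*z + 2)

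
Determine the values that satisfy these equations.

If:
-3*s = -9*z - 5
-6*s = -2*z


Then:
s = -5/24
z = -5/8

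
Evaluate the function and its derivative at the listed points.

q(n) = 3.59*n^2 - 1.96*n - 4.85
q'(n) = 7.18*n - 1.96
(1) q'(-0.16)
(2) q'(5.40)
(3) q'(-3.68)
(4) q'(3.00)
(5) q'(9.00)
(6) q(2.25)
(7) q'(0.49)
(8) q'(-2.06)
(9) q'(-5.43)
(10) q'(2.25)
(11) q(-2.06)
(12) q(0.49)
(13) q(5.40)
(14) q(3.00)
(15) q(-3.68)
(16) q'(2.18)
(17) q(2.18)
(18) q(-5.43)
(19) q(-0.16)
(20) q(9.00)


(1) = -3.11
(2) = 36.81
(3) = -28.38
(4) = 19.58
(5) = 62.66
(6) = 8.91
(7) = 1.56
(8) = -16.75
(9) = -40.95
(10) = 14.20
(11) = 14.42
(12) = -4.95
(13) = 89.25
(14) = 21.58
(15) = 50.98
(16) = 13.69
(17) = 7.94
(18) = 111.64
(19) = -4.44
(20) = 268.30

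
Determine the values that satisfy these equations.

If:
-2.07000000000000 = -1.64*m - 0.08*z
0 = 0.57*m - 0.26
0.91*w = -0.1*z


Then:
m = 0.46
w = -1.82
z = 16.52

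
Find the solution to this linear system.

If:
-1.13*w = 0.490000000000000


Then:
w = -0.43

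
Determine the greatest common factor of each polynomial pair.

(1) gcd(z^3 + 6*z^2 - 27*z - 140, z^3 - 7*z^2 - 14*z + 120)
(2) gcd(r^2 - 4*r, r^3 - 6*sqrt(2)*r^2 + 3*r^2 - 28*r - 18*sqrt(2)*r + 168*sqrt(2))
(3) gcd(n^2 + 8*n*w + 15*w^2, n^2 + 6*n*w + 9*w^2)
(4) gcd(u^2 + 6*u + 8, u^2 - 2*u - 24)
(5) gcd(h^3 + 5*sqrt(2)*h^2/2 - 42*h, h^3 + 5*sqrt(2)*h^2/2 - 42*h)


(1) = z^2 - z - 20
(2) = r - 4
(3) = n + 3*w
(4) = gcd((u + 2)*(u + 4), (u - 6)*(u + 4)) = u + 4
(5) = h^3 + 5*sqrt(2)*h^2/2 - 42*h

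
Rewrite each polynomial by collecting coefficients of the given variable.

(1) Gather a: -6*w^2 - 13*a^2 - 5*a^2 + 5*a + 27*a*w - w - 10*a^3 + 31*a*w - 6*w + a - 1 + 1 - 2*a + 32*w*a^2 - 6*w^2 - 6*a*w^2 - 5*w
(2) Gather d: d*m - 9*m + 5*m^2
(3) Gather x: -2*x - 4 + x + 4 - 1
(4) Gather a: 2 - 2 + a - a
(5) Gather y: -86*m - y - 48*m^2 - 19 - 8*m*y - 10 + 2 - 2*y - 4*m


(1) = -10*a^3 + a^2*(32*w - 18) + a*(-6*w^2 + 58*w + 4) - 12*w^2 - 12*w
(2) = d*m + 5*m^2 - 9*m
(3) = -x - 1
(4) = 0
(5) = -48*m^2 - 90*m + y*(-8*m - 3) - 27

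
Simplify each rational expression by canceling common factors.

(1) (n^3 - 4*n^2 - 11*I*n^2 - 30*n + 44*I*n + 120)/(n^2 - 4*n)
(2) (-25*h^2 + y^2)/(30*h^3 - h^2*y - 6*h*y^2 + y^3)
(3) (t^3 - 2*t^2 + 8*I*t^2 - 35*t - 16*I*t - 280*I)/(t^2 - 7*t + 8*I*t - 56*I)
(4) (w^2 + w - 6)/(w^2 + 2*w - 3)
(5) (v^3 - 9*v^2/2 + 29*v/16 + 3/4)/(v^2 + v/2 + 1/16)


(1) = (n^2 - 11*I*n - 30)/n
(2) = (5*h + y)/(-6*h^2 - h*y + y^2)
(3) = t + 5
(4) = (w - 2)/(w - 1)
(5) = (4*v^2 - 19*v + 12)/(4*v + 1)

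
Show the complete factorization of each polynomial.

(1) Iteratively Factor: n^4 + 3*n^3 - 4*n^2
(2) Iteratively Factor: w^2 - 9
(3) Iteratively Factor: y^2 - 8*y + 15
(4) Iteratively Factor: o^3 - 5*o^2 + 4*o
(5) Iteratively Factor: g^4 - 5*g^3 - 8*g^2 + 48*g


(1) = (n - 1)*(n^3 + 4*n^2) = (n - 1)*(n + 4)*(n^2) = n*(n - 1)*(n + 4)*(n)
(2) = (w - 3)*(w + 3)
(3) = (y - 3)*(y - 5)
(4) = (o - 4)*(o^2 - o) = o*(o - 4)*(o - 1)
(5) = (g - 4)*(g^3 - g^2 - 12*g) = (g - 4)^2*(g^2 + 3*g) = g*(g - 4)^2*(g + 3)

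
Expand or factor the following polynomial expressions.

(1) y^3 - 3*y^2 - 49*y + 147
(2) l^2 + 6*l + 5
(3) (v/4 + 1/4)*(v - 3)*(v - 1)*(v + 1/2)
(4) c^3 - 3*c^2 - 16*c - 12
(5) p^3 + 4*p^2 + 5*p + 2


(1) = (y - 7)*(y - 3)*(y + 7)
(2) = (l + 1)*(l + 5)
(3) = v^4/4 - 5*v^3/8 - 5*v^2/8 + 5*v/8 + 3/8
(4) = (c - 6)*(c + 1)*(c + 2)
(5) = (p + 1)^2*(p + 2)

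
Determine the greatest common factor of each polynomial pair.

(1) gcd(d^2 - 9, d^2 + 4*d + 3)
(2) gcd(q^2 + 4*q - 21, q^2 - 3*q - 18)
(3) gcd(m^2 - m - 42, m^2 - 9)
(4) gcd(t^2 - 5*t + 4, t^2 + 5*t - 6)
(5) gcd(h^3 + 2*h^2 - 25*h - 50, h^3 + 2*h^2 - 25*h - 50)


(1) = d + 3
(2) = gcd((q - 3)*(q + 7), (q - 6)*(q + 3)) = 1
(3) = gcd((m - 7)*(m + 6), (m - 3)*(m + 3)) = 1
(4) = t - 1
(5) = gcd((h - 5)*(h + 2)*(h + 5), (h - 5)*(h + 2)*(h + 5)) = h^3 + 2*h^2 - 25*h - 50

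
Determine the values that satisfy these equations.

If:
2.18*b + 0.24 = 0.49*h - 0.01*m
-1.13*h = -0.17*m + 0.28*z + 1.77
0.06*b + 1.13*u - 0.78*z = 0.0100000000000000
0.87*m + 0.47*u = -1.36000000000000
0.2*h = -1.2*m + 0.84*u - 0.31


Then:
b = -0.39
h = -1.25
m = -0.90
u = -1.22
z = -1.81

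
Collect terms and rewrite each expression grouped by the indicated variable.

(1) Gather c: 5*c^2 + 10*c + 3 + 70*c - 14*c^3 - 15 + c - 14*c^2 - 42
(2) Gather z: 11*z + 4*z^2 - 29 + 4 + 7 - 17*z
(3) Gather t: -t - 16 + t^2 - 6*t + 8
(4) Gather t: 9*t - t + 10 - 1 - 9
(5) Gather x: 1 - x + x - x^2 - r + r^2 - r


(1) = -14*c^3 - 9*c^2 + 81*c - 54
(2) = 4*z^2 - 6*z - 18
(3) = t^2 - 7*t - 8
(4) = 8*t
(5) = r^2 - 2*r - x^2 + 1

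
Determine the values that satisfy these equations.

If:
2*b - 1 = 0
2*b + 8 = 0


Then:
No Solution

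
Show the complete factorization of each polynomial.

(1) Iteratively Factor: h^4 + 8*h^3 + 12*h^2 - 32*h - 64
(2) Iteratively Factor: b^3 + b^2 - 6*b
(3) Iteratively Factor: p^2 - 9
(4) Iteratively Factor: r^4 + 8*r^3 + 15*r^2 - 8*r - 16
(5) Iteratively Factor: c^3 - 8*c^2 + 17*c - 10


(1) = (h + 2)*(h^3 + 6*h^2 - 32) = (h + 2)*(h + 4)*(h^2 + 2*h - 8) = (h - 2)*(h + 2)*(h + 4)*(h + 4)
(2) = (b)*(b^2 + b - 6) = b*(b - 2)*(b + 3)
(3) = (p + 3)*(p - 3)
(4) = (r + 4)*(r^3 + 4*r^2 - r - 4) = (r - 1)*(r + 4)*(r^2 + 5*r + 4) = (r - 1)*(r + 4)^2*(r + 1)
(5) = (c - 1)*(c^2 - 7*c + 10) = (c - 2)*(c - 1)*(c - 5)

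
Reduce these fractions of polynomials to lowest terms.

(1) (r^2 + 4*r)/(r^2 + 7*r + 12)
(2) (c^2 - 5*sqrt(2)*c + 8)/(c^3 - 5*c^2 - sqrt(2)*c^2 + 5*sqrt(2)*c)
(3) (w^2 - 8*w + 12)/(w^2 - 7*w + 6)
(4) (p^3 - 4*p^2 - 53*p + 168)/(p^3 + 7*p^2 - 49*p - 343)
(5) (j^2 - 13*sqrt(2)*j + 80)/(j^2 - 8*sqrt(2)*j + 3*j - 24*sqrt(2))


(1) = r/(r + 3)
(2) = (c - 4*sqrt(2))/(c^2 - 5*c)
(3) = (w - 2)/(w - 1)
(4) = (p^2 - 11*p + 24)/(p^2 - 49)
(5) = (j - 5*sqrt(2))/(j + 3)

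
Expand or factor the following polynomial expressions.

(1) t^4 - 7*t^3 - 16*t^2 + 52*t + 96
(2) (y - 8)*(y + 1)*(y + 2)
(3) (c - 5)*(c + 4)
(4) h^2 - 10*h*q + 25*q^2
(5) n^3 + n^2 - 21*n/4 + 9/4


(1) = (t - 8)*(t - 3)*(t + 2)^2
(2) = y^3 - 5*y^2 - 22*y - 16
(3) = c^2 - c - 20
(4) = (h - 5*q)^2
(5) = (n - 3/2)*(n - 1/2)*(n + 3)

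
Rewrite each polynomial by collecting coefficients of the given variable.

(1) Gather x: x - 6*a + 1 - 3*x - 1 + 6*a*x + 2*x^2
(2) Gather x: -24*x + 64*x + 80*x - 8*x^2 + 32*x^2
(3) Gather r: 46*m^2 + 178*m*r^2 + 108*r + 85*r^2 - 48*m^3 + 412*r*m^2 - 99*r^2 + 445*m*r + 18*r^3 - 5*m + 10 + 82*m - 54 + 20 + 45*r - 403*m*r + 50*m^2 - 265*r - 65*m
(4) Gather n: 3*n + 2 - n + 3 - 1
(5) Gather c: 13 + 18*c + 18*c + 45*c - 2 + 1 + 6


(1) = -6*a + 2*x^2 + x*(6*a - 2)
(2) = 24*x^2 + 120*x
(3) = -48*m^3 + 96*m^2 + 12*m + 18*r^3 + r^2*(178*m - 14) + r*(412*m^2 + 42*m - 112) - 24
(4) = 2*n + 4
(5) = 81*c + 18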